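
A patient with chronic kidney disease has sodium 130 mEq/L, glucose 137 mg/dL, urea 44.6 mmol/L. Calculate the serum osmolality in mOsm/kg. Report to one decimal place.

Calculated osmolality = 2·Na + glucose/18 + urea
= 2·130 + 137/18 + 44.6
= 260 + 7.61 + 44.60
= 312.21 mOsm/kg

312.2 mOsm/kg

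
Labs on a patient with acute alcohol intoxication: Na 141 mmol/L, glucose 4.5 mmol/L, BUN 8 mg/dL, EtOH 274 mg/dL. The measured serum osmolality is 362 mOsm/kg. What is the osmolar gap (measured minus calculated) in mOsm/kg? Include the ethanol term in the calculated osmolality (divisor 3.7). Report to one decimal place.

Calculated osmolality = 2·Na + glucose + BUN/2.8 + ethanol/3.7
= 2·141 + 4.5 + 8/2.8 + 274/3.7
= 282 + 4.50 + 2.86 + 74.05
= 363.41 mOsm/kg ≈ 363.4 mOsm/kg
Osmolar gap = measured − calculated = 362 − 363.4 = -1.4 mOsm/kg

-1.4 mOsm/kg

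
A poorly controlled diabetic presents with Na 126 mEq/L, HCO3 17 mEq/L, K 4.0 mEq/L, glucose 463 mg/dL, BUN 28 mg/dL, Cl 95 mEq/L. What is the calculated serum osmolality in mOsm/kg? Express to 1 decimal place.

287.7 mOsm/kg

Calculated osmolality = 2·Na + glucose/18 + BUN/2.8
= 2·126 + 463/18 + 28/2.8
= 252 + 25.72 + 10
= 287.72 mOsm/kg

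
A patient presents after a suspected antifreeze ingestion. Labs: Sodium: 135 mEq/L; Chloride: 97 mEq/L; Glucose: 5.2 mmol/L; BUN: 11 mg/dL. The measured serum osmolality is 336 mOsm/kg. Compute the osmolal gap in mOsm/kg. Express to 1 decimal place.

Calculated osmolality = 2·Na + glucose + BUN/2.8
= 2·135 + 5.2 + 11/2.8
= 270 + 5.20 + 3.93
= 279.13 mOsm/kg ≈ 279.1 mOsm/kg
Osmolar gap = measured − calculated = 336 − 279.1 = 56.9 mOsm/kg

56.9 mOsm/kg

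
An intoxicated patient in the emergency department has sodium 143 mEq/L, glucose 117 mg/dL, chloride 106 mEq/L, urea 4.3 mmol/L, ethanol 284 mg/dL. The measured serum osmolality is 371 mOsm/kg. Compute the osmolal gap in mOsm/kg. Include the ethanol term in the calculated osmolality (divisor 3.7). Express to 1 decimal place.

-2.6 mOsm/kg

Calculated osmolality = 2·Na + glucose/18 + urea + ethanol/3.7
= 2·143 + 117/18 + 4.3 + 284/3.7
= 286 + 6.50 + 4.30 + 76.76
= 373.56 mOsm/kg ≈ 373.6 mOsm/kg
Osmolar gap = measured − calculated = 371 − 373.6 = -2.6 mOsm/kg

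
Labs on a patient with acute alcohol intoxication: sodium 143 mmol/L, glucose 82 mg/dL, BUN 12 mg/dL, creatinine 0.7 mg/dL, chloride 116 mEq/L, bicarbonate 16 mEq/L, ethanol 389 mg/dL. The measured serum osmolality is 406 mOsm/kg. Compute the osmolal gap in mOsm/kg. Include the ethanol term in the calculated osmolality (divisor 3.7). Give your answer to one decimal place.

6.0 mOsm/kg

Calculated osmolality = 2·Na + glucose/18 + BUN/2.8 + ethanol/3.7
= 2·143 + 82/18 + 12/2.8 + 389/3.7
= 286 + 4.56 + 4.29 + 105.14
= 399.99 mOsm/kg ≈ 400.0 mOsm/kg
Osmolar gap = measured − calculated = 406 − 400.0 = 6.0 mOsm/kg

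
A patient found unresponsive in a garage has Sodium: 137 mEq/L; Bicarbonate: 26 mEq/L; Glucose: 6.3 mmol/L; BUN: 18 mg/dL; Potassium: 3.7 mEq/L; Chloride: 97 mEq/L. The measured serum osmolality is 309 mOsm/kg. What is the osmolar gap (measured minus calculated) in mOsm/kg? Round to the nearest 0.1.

Calculated osmolality = 2·Na + glucose + BUN/2.8
= 2·137 + 6.3 + 18/2.8
= 274 + 6.30 + 6.43
= 286.73 mOsm/kg ≈ 286.7 mOsm/kg
Osmolar gap = measured − calculated = 309 − 286.7 = 22.3 mOsm/kg

22.3 mOsm/kg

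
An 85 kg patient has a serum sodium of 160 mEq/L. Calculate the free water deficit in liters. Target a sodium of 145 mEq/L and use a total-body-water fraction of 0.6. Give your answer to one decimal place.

TBW = 0.6 · 85 = 51 L
Free water deficit = TBW · (Na/145 − 1)
= 51 · (160/145 − 1)
= 51 · 0.1034
= 5.27 L

5.3 L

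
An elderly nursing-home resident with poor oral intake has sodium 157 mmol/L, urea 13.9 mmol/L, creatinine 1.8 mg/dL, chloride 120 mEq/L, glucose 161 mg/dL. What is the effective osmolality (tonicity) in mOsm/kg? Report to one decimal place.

322.9 mOsm/kg

Effective osmolality excludes urea (freely permeant across cell membranes):
2·Na + glucose/18
= 2·157 + 161/18
= 314 + 8.94
= 322.94 mOsm/kg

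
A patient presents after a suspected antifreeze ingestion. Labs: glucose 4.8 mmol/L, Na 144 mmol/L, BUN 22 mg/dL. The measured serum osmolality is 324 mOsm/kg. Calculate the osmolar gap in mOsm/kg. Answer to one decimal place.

Calculated osmolality = 2·Na + glucose + BUN/2.8
= 2·144 + 4.8 + 22/2.8
= 288 + 4.80 + 7.86
= 300.66 mOsm/kg ≈ 300.7 mOsm/kg
Osmolar gap = measured − calculated = 324 − 300.7 = 23.3 mOsm/kg

23.3 mOsm/kg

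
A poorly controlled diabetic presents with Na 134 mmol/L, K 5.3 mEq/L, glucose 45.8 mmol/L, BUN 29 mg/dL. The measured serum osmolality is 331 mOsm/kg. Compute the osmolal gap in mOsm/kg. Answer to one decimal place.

Calculated osmolality = 2·Na + glucose + BUN/2.8
= 2·134 + 45.8 + 29/2.8
= 268 + 45.80 + 10.36
= 324.16 mOsm/kg ≈ 324.2 mOsm/kg
Osmolar gap = measured − calculated = 331 − 324.2 = 6.8 mOsm/kg

6.8 mOsm/kg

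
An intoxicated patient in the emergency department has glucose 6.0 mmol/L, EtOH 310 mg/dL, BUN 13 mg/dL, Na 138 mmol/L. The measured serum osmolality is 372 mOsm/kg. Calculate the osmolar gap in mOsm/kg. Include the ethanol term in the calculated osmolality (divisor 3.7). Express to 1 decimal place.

1.6 mOsm/kg

Calculated osmolality = 2·Na + glucose + BUN/2.8 + ethanol/3.7
= 2·138 + 6 + 13/2.8 + 310/3.7
= 276 + 6 + 4.64 + 83.78
= 370.42 mOsm/kg ≈ 370.4 mOsm/kg
Osmolar gap = measured − calculated = 372 − 370.4 = 1.6 mOsm/kg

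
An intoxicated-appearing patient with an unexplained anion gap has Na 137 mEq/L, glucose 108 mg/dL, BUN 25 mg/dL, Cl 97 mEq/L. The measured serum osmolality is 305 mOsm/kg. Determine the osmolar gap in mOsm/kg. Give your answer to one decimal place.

Calculated osmolality = 2·Na + glucose/18 + BUN/2.8
= 2·137 + 108/18 + 25/2.8
= 274 + 6 + 8.93
= 288.93 mOsm/kg ≈ 288.9 mOsm/kg
Osmolar gap = measured − calculated = 305 − 288.9 = 16.1 mOsm/kg

16.1 mOsm/kg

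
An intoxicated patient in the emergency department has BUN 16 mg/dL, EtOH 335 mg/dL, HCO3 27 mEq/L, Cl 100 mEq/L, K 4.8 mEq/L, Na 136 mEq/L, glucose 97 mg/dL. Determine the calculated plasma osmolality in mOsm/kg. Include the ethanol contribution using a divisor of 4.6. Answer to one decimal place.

355.9 mOsm/kg

Calculated osmolality = 2·Na + glucose/18 + BUN/2.8 + ethanol/4.6
= 2·136 + 97/18 + 16/2.8 + 335/4.6
= 272 + 5.39 + 5.71 + 72.83
= 355.93 mOsm/kg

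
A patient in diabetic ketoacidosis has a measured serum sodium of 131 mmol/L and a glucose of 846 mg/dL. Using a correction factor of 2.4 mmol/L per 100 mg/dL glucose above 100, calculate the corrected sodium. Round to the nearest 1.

149 mmol/L

Corrected Na = measured Na + 2.4 · (glucose − 100)/100
= 131 + 2.4 · (846 − 100)/100
= 131 + 17.9
= 148.9 mmol/L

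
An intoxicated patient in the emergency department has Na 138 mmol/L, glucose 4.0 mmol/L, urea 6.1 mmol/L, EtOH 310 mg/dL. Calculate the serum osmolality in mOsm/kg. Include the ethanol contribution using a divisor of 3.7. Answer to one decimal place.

369.9 mOsm/kg

Calculated osmolality = 2·Na + glucose + urea + ethanol/3.7
= 2·138 + 4 + 6.1 + 310/3.7
= 276 + 4 + 6.10 + 83.78
= 369.88 mOsm/kg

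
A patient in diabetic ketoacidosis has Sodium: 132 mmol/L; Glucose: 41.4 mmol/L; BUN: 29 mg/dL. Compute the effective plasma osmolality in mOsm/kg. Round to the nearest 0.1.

305.4 mOsm/kg

Effective osmolality excludes urea (freely permeant across cell membranes):
2·Na + glucose
= 2·132 + 41.4
= 264 + 41.4
= 305.4 mOsm/kg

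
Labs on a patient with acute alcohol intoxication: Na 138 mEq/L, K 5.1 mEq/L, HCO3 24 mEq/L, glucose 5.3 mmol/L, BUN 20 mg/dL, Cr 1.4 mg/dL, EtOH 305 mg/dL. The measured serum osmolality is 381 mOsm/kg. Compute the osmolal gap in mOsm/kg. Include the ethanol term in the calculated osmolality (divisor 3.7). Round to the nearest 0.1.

Calculated osmolality = 2·Na + glucose + BUN/2.8 + ethanol/3.7
= 2·138 + 5.3 + 20/2.8 + 305/3.7
= 276 + 5.30 + 7.14 + 82.43
= 370.87 mOsm/kg ≈ 370.9 mOsm/kg
Osmolar gap = measured − calculated = 381 − 370.9 = 10.1 mOsm/kg

10.1 mOsm/kg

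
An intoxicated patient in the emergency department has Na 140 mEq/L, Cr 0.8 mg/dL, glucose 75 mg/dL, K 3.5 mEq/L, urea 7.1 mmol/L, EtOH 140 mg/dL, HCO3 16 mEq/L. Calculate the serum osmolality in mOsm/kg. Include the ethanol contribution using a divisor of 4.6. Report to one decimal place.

321.7 mOsm/kg

Calculated osmolality = 2·Na + glucose/18 + urea + ethanol/4.6
= 2·140 + 75/18 + 7.1 + 140/4.6
= 280 + 4.17 + 7.10 + 30.43
= 321.7 mOsm/kg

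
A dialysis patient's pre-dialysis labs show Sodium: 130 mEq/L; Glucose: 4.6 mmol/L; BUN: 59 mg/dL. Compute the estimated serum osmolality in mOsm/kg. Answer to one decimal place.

285.7 mOsm/kg

Calculated osmolality = 2·Na + glucose + BUN/2.8
= 2·130 + 4.6 + 59/2.8
= 260 + 4.60 + 21.07
= 285.67 mOsm/kg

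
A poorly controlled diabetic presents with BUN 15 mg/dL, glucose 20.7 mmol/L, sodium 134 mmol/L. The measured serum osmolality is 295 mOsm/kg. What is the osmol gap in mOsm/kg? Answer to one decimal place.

Calculated osmolality = 2·Na + glucose + BUN/2.8
= 2·134 + 20.7 + 15/2.8
= 268 + 20.70 + 5.36
= 294.06 mOsm/kg ≈ 294.1 mOsm/kg
Osmolar gap = measured − calculated = 295 − 294.1 = 0.9 mOsm/kg

0.9 mOsm/kg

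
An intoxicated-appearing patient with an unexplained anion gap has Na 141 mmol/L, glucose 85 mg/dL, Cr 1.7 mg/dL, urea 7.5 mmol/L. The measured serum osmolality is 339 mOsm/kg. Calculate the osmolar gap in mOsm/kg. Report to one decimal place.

44.8 mOsm/kg

Calculated osmolality = 2·Na + glucose/18 + urea
= 2·141 + 85/18 + 7.5
= 282 + 4.72 + 7.50
= 294.22 mOsm/kg ≈ 294.2 mOsm/kg
Osmolar gap = measured − calculated = 339 − 294.2 = 44.8 mOsm/kg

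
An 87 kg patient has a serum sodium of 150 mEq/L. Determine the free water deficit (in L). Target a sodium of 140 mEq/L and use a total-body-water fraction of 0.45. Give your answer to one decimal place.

TBW = 0.45 · 87 = 39.15 L
Free water deficit = TBW · (Na/140 − 1)
= 39.15 · (150/140 − 1)
= 39.15 · 0.0714
= 2.8 L

2.8 L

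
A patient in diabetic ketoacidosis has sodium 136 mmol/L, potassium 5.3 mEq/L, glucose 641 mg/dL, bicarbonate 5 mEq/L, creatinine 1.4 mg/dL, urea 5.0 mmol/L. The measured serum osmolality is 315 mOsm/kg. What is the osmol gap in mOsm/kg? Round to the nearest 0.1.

Calculated osmolality = 2·Na + glucose/18 + urea
= 2·136 + 641/18 + 5
= 272 + 35.61 + 5
= 312.61 mOsm/kg ≈ 312.6 mOsm/kg
Osmolar gap = measured − calculated = 315 − 312.6 = 2.4 mOsm/kg

2.4 mOsm/kg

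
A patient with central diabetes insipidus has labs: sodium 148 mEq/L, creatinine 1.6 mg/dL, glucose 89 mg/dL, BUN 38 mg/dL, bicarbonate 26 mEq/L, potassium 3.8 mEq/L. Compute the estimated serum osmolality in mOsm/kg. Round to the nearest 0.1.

Calculated osmolality = 2·Na + glucose/18 + BUN/2.8
= 2·148 + 89/18 + 38/2.8
= 296 + 4.94 + 13.57
= 314.51 mOsm/kg

314.5 mOsm/kg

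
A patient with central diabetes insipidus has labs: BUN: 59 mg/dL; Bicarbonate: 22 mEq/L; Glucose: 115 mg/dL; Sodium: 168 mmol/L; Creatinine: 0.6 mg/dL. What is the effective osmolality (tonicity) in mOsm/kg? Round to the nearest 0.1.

Effective osmolality excludes urea (freely permeant across cell membranes):
2·Na + glucose/18
= 2·168 + 115/18
= 336 + 6.39
= 342.39 mOsm/kg

342.4 mOsm/kg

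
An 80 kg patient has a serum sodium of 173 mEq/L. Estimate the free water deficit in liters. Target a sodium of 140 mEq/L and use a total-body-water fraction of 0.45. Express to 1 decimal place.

8.5 L

TBW = 0.45 · 80 = 36 L
Free water deficit = TBW · (Na/140 − 1)
= 36 · (173/140 − 1)
= 36 · 0.2357
= 8.49 L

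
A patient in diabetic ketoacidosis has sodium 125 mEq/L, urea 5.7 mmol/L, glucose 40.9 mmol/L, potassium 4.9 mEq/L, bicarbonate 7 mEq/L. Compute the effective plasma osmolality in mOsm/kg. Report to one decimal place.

290.9 mOsm/kg

Effective osmolality excludes urea (freely permeant across cell membranes):
2·Na + glucose
= 2·125 + 40.9
= 250 + 40.9
= 290.9 mOsm/kg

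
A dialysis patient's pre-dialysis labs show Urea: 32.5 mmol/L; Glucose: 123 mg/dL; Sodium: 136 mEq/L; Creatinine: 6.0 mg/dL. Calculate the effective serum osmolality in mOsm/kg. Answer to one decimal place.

278.8 mOsm/kg

Effective osmolality excludes urea (freely permeant across cell membranes):
2·Na + glucose/18
= 2·136 + 123/18
= 272 + 6.83
= 278.83 mOsm/kg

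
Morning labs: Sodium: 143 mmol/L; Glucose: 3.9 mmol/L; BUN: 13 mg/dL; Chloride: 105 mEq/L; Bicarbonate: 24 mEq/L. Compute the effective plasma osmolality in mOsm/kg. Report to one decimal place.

Effective osmolality excludes urea (freely permeant across cell membranes):
2·Na + glucose
= 2·143 + 3.9
= 286 + 3.9
= 289.9 mOsm/kg

289.9 mOsm/kg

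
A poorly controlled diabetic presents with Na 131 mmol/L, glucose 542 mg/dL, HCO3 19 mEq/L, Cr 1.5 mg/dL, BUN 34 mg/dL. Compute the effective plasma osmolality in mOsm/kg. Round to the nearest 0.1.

Effective osmolality excludes urea (freely permeant across cell membranes):
2·Na + glucose/18
= 2·131 + 542/18
= 262 + 30.11
= 292.11 mOsm/kg

292.1 mOsm/kg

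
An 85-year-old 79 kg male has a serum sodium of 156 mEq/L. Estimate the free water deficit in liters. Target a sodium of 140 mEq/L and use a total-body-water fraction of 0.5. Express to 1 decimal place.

4.5 L

TBW = 0.5 · 79 = 39.5 L
Free water deficit = TBW · (Na/140 − 1)
= 39.5 · (156/140 − 1)
= 39.5 · 0.1143
= 4.51 L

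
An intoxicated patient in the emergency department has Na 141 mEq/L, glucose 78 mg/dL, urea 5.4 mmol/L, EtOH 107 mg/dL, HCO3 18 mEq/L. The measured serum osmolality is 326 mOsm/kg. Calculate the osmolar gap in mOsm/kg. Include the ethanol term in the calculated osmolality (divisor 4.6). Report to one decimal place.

Calculated osmolality = 2·Na + glucose/18 + urea + ethanol/4.6
= 2·141 + 78/18 + 5.4 + 107/4.6
= 282 + 4.33 + 5.40 + 23.26
= 314.99 mOsm/kg ≈ 315.0 mOsm/kg
Osmolar gap = measured − calculated = 326 − 315.0 = 11.0 mOsm/kg

11.0 mOsm/kg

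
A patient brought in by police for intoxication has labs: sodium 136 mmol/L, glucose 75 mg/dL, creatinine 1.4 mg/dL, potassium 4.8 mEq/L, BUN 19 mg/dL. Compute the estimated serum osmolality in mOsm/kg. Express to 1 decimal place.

Calculated osmolality = 2·Na + glucose/18 + BUN/2.8
= 2·136 + 75/18 + 19/2.8
= 272 + 4.17 + 6.79
= 282.96 mOsm/kg

283.0 mOsm/kg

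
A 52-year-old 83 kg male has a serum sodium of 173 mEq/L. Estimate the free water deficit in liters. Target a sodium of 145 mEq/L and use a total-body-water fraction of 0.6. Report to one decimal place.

9.6 L

TBW = 0.6 · 83 = 49.8 L
Free water deficit = TBW · (Na/145 − 1)
= 49.8 · (173/145 − 1)
= 49.8 · 0.1931
= 9.62 L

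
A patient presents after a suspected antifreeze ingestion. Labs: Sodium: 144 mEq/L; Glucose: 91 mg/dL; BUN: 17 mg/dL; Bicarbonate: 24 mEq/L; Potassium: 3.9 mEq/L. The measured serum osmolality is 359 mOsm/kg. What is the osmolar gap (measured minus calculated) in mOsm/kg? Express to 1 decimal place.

Calculated osmolality = 2·Na + glucose/18 + BUN/2.8
= 2·144 + 91/18 + 17/2.8
= 288 + 5.06 + 6.07
= 299.13 mOsm/kg ≈ 299.1 mOsm/kg
Osmolar gap = measured − calculated = 359 − 299.1 = 59.9 mOsm/kg

59.9 mOsm/kg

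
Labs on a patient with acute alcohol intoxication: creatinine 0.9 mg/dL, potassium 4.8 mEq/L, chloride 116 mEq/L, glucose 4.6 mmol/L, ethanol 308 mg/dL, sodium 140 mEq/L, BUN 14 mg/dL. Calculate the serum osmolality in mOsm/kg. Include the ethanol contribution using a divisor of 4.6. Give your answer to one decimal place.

356.6 mOsm/kg

Calculated osmolality = 2·Na + glucose + BUN/2.8 + ethanol/4.6
= 2·140 + 4.6 + 14/2.8 + 308/4.6
= 280 + 4.60 + 5 + 66.96
= 356.56 mOsm/kg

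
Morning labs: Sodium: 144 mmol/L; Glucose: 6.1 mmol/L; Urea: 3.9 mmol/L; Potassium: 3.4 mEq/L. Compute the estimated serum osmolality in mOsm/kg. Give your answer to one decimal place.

Calculated osmolality = 2·Na + glucose + urea
= 2·144 + 6.1 + 3.9
= 288 + 6.10 + 3.90
= 298 mOsm/kg

298.0 mOsm/kg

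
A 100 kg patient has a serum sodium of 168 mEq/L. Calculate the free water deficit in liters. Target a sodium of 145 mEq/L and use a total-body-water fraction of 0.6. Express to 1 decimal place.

9.5 L

TBW = 0.6 · 100 = 60 L
Free water deficit = TBW · (Na/145 − 1)
= 60 · (168/145 − 1)
= 60 · 0.1586
= 9.52 L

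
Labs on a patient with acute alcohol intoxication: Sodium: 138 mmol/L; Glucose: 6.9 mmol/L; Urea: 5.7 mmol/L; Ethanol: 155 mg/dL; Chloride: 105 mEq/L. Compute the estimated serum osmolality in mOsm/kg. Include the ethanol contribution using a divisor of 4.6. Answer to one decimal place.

322.3 mOsm/kg

Calculated osmolality = 2·Na + glucose + urea + ethanol/4.6
= 2·138 + 6.9 + 5.7 + 155/4.6
= 276 + 6.90 + 5.70 + 33.70
= 322.3 mOsm/kg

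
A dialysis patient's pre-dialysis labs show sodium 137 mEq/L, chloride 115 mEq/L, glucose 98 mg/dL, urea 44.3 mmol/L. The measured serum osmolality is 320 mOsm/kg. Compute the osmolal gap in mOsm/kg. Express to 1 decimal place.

Calculated osmolality = 2·Na + glucose/18 + urea
= 2·137 + 98/18 + 44.3
= 274 + 5.44 + 44.30
= 323.74 mOsm/kg ≈ 323.7 mOsm/kg
Osmolar gap = measured − calculated = 320 − 323.7 = -3.7 mOsm/kg

-3.7 mOsm/kg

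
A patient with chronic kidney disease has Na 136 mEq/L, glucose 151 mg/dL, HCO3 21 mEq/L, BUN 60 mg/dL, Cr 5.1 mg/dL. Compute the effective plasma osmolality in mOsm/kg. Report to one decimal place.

280.4 mOsm/kg

Effective osmolality excludes urea (freely permeant across cell membranes):
2·Na + glucose/18
= 2·136 + 151/18
= 272 + 8.39
= 280.39 mOsm/kg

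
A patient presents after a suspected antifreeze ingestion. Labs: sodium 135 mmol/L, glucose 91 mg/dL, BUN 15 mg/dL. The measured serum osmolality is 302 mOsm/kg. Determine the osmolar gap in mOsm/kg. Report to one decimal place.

21.6 mOsm/kg

Calculated osmolality = 2·Na + glucose/18 + BUN/2.8
= 2·135 + 91/18 + 15/2.8
= 270 + 5.06 + 5.36
= 280.42 mOsm/kg ≈ 280.4 mOsm/kg
Osmolar gap = measured − calculated = 302 − 280.4 = 21.6 mOsm/kg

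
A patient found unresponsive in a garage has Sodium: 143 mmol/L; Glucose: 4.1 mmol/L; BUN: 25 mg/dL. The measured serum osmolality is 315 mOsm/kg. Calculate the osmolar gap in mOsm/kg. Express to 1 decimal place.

16.0 mOsm/kg

Calculated osmolality = 2·Na + glucose + BUN/2.8
= 2·143 + 4.1 + 25/2.8
= 286 + 4.10 + 8.93
= 299.03 mOsm/kg ≈ 299.0 mOsm/kg
Osmolar gap = measured − calculated = 315 − 299.0 = 16.0 mOsm/kg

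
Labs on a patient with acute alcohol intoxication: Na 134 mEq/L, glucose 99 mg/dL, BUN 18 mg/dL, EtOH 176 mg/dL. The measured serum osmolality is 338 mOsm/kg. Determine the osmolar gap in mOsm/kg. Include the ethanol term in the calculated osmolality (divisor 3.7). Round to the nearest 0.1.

10.5 mOsm/kg

Calculated osmolality = 2·Na + glucose/18 + BUN/2.8 + ethanol/3.7
= 2·134 + 99/18 + 18/2.8 + 176/3.7
= 268 + 5.50 + 6.43 + 47.57
= 327.5 mOsm/kg ≈ 327.5 mOsm/kg
Osmolar gap = measured − calculated = 338 − 327.5 = 10.5 mOsm/kg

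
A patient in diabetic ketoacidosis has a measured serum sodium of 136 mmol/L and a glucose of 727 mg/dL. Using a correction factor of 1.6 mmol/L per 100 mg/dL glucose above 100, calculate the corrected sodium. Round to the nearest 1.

146 mmol/L

Corrected Na = measured Na + 1.6 · (glucose − 100)/100
= 136 + 1.6 · (727 − 100)/100
= 136 + 10
= 146 mmol/L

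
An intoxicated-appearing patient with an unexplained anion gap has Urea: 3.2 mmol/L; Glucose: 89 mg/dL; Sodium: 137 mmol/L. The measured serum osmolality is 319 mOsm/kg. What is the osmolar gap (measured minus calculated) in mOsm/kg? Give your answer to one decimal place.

Calculated osmolality = 2·Na + glucose/18 + urea
= 2·137 + 89/18 + 3.2
= 274 + 4.94 + 3.20
= 282.14 mOsm/kg ≈ 282.1 mOsm/kg
Osmolar gap = measured − calculated = 319 − 282.1 = 36.9 mOsm/kg

36.9 mOsm/kg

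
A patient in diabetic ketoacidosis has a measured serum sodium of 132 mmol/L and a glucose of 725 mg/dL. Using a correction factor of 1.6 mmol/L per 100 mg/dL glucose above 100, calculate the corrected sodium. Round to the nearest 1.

Corrected Na = measured Na + 1.6 · (glucose − 100)/100
= 132 + 1.6 · (725 − 100)/100
= 132 + 10
= 142 mmol/L

142 mmol/L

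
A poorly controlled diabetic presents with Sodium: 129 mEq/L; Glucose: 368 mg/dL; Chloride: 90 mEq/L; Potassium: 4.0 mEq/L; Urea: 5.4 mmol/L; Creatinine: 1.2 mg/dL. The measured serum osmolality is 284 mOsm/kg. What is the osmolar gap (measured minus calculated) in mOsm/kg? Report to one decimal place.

0.2 mOsm/kg

Calculated osmolality = 2·Na + glucose/18 + urea
= 2·129 + 368/18 + 5.4
= 258 + 20.44 + 5.40
= 283.84 mOsm/kg ≈ 283.8 mOsm/kg
Osmolar gap = measured − calculated = 284 − 283.8 = 0.2 mOsm/kg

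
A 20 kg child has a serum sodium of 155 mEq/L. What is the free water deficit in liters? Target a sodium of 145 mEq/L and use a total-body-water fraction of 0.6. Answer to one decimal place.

TBW = 0.6 · 20 = 12 L
Free water deficit = TBW · (Na/145 − 1)
= 12 · (155/145 − 1)
= 12 · 0.069
= 0.83 L

0.8 L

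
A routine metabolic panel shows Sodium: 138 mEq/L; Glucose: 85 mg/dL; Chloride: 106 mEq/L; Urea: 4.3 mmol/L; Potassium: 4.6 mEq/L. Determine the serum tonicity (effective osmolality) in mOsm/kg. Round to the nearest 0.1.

280.7 mOsm/kg

Effective osmolality excludes urea (freely permeant across cell membranes):
2·Na + glucose/18
= 2·138 + 85/18
= 276 + 4.72
= 280.72 mOsm/kg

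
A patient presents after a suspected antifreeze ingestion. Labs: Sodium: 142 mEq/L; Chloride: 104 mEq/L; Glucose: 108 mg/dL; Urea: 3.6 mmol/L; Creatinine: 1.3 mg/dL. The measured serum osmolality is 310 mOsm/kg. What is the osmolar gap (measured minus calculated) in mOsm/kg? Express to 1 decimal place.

Calculated osmolality = 2·Na + glucose/18 + urea
= 2·142 + 108/18 + 3.6
= 284 + 6 + 3.60
= 293.6 mOsm/kg ≈ 293.6 mOsm/kg
Osmolar gap = measured − calculated = 310 − 293.6 = 16.4 mOsm/kg

16.4 mOsm/kg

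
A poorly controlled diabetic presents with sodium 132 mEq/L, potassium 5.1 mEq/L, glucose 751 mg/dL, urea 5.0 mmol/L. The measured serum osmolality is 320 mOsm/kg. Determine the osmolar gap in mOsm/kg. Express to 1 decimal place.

9.3 mOsm/kg

Calculated osmolality = 2·Na + glucose/18 + urea
= 2·132 + 751/18 + 5
= 264 + 41.72 + 5
= 310.72 mOsm/kg ≈ 310.7 mOsm/kg
Osmolar gap = measured − calculated = 320 − 310.7 = 9.3 mOsm/kg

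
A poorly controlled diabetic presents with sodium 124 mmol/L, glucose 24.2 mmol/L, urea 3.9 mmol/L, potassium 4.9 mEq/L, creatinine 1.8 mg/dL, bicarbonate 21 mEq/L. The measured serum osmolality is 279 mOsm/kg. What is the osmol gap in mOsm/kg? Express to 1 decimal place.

2.9 mOsm/kg

Calculated osmolality = 2·Na + glucose + urea
= 2·124 + 24.2 + 3.9
= 248 + 24.20 + 3.90
= 276.1 mOsm/kg ≈ 276.1 mOsm/kg
Osmolar gap = measured − calculated = 279 − 276.1 = 2.9 mOsm/kg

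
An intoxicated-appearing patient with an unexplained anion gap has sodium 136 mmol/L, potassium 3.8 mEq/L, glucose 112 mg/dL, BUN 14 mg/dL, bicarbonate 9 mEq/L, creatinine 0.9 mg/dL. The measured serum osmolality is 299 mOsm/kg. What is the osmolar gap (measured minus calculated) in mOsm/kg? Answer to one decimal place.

Calculated osmolality = 2·Na + glucose/18 + BUN/2.8
= 2·136 + 112/18 + 14/2.8
= 272 + 6.22 + 5
= 283.22 mOsm/kg ≈ 283.2 mOsm/kg
Osmolar gap = measured − calculated = 299 − 283.2 = 15.8 mOsm/kg

15.8 mOsm/kg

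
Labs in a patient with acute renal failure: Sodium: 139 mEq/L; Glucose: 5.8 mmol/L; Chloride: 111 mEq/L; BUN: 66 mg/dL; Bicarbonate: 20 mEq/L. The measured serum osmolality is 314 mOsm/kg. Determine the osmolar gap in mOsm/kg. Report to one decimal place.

Calculated osmolality = 2·Na + glucose + BUN/2.8
= 2·139 + 5.8 + 66/2.8
= 278 + 5.80 + 23.57
= 307.37 mOsm/kg ≈ 307.4 mOsm/kg
Osmolar gap = measured − calculated = 314 − 307.4 = 6.6 mOsm/kg

6.6 mOsm/kg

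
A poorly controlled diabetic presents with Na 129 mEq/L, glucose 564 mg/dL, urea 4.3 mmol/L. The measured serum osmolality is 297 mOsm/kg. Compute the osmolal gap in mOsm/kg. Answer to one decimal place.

Calculated osmolality = 2·Na + glucose/18 + urea
= 2·129 + 564/18 + 4.3
= 258 + 31.33 + 4.30
= 293.63 mOsm/kg ≈ 293.6 mOsm/kg
Osmolar gap = measured − calculated = 297 − 293.6 = 3.4 mOsm/kg

3.4 mOsm/kg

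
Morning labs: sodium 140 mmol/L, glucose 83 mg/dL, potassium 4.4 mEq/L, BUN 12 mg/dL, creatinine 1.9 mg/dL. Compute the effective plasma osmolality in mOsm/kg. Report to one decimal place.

Effective osmolality excludes urea (freely permeant across cell membranes):
2·Na + glucose/18
= 2·140 + 83/18
= 280 + 4.61
= 284.61 mOsm/kg

284.6 mOsm/kg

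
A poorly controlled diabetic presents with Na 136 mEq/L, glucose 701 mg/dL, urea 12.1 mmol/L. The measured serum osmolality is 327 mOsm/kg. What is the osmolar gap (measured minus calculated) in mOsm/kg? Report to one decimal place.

4.0 mOsm/kg

Calculated osmolality = 2·Na + glucose/18 + urea
= 2·136 + 701/18 + 12.1
= 272 + 38.94 + 12.10
= 323.04 mOsm/kg ≈ 323.0 mOsm/kg
Osmolar gap = measured − calculated = 327 − 323.0 = 4.0 mOsm/kg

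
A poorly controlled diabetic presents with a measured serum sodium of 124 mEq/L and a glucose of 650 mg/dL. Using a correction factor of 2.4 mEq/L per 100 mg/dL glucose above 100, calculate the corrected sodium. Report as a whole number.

Corrected Na = measured Na + 2.4 · (glucose − 100)/100
= 124 + 2.4 · (650 − 100)/100
= 124 + 13.2
= 137.2 mEq/L

137 mEq/L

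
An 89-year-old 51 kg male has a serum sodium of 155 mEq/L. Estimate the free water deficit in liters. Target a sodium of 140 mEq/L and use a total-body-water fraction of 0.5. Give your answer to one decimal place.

TBW = 0.5 · 51 = 25.5 L
Free water deficit = TBW · (Na/140 − 1)
= 25.5 · (155/140 − 1)
= 25.5 · 0.1071
= 2.73 L

2.7 L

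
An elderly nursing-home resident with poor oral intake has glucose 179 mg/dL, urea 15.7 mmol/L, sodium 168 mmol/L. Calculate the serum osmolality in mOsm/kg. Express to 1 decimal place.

361.6 mOsm/kg

Calculated osmolality = 2·Na + glucose/18 + urea
= 2·168 + 179/18 + 15.7
= 336 + 9.94 + 15.70
= 361.64 mOsm/kg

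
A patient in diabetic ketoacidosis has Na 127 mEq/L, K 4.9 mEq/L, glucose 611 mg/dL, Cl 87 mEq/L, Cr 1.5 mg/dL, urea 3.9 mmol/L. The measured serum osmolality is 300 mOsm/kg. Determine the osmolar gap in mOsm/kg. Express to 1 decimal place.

Calculated osmolality = 2·Na + glucose/18 + urea
= 2·127 + 611/18 + 3.9
= 254 + 33.94 + 3.90
= 291.84 mOsm/kg ≈ 291.8 mOsm/kg
Osmolar gap = measured − calculated = 300 − 291.8 = 8.2 mOsm/kg

8.2 mOsm/kg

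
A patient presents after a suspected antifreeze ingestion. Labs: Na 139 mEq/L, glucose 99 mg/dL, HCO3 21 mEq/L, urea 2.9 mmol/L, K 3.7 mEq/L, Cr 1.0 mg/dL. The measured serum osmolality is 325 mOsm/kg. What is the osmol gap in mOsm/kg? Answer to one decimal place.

38.6 mOsm/kg

Calculated osmolality = 2·Na + glucose/18 + urea
= 2·139 + 99/18 + 2.9
= 278 + 5.50 + 2.90
= 286.4 mOsm/kg ≈ 286.4 mOsm/kg
Osmolar gap = measured − calculated = 325 − 286.4 = 38.6 mOsm/kg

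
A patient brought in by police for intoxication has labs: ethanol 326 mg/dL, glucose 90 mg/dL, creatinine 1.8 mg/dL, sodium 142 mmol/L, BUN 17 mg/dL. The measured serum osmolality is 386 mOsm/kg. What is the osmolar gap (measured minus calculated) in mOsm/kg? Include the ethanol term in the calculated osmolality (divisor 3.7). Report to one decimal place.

2.8 mOsm/kg

Calculated osmolality = 2·Na + glucose/18 + BUN/2.8 + ethanol/3.7
= 2·142 + 90/18 + 17/2.8 + 326/3.7
= 284 + 5 + 6.07 + 88.11
= 383.18 mOsm/kg ≈ 383.2 mOsm/kg
Osmolar gap = measured − calculated = 386 − 383.2 = 2.8 mOsm/kg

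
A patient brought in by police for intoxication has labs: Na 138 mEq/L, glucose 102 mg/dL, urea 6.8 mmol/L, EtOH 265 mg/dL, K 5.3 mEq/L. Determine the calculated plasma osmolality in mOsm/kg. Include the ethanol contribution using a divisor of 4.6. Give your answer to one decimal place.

346.1 mOsm/kg

Calculated osmolality = 2·Na + glucose/18 + urea + ethanol/4.6
= 2·138 + 102/18 + 6.8 + 265/4.6
= 276 + 5.67 + 6.80 + 57.61
= 346.08 mOsm/kg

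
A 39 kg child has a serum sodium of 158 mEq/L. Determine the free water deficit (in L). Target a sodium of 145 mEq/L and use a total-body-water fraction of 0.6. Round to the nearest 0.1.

TBW = 0.6 · 39 = 23.4 L
Free water deficit = TBW · (Na/145 − 1)
= 23.4 · (158/145 − 1)
= 23.4 · 0.0897
= 2.1 L

2.1 L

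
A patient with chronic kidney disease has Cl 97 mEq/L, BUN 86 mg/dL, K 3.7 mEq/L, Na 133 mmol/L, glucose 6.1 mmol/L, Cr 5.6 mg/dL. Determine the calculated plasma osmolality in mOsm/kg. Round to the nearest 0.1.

Calculated osmolality = 2·Na + glucose + BUN/2.8
= 2·133 + 6.1 + 86/2.8
= 266 + 6.10 + 30.71
= 302.81 mOsm/kg

302.8 mOsm/kg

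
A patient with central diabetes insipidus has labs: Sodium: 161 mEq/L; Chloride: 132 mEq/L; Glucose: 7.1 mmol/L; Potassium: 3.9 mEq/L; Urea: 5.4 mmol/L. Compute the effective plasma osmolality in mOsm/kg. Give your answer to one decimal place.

329.1 mOsm/kg

Effective osmolality excludes urea (freely permeant across cell membranes):
2·Na + glucose
= 2·161 + 7.1
= 322 + 7.1
= 329.1 mOsm/kg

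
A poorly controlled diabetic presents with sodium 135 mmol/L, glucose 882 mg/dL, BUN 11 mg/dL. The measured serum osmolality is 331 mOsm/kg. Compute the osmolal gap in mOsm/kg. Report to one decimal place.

8.1 mOsm/kg

Calculated osmolality = 2·Na + glucose/18 + BUN/2.8
= 2·135 + 882/18 + 11/2.8
= 270 + 49 + 3.93
= 322.93 mOsm/kg ≈ 322.9 mOsm/kg
Osmolar gap = measured − calculated = 331 − 322.9 = 8.1 mOsm/kg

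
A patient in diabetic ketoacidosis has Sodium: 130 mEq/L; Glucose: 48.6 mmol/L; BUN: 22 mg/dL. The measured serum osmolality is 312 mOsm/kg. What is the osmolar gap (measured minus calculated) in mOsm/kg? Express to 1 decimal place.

Calculated osmolality = 2·Na + glucose + BUN/2.8
= 2·130 + 48.6 + 22/2.8
= 260 + 48.60 + 7.86
= 316.46 mOsm/kg ≈ 316.5 mOsm/kg
Osmolar gap = measured − calculated = 312 − 316.5 = -4.5 mOsm/kg

-4.5 mOsm/kg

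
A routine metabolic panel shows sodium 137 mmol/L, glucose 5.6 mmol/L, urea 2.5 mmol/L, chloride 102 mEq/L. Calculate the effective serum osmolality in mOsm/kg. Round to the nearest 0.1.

279.6 mOsm/kg

Effective osmolality excludes urea (freely permeant across cell membranes):
2·Na + glucose
= 2·137 + 5.6
= 274 + 5.6
= 279.6 mOsm/kg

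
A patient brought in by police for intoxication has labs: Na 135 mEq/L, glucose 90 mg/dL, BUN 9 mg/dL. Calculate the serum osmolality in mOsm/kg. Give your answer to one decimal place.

Calculated osmolality = 2·Na + glucose/18 + BUN/2.8
= 2·135 + 90/18 + 9/2.8
= 270 + 5 + 3.21
= 278.21 mOsm/kg

278.2 mOsm/kg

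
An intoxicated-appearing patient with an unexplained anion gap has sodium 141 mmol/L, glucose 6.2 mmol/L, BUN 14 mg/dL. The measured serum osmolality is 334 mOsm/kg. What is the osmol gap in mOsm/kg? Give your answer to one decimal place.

Calculated osmolality = 2·Na + glucose + BUN/2.8
= 2·141 + 6.2 + 14/2.8
= 282 + 6.20 + 5
= 293.2 mOsm/kg ≈ 293.2 mOsm/kg
Osmolar gap = measured − calculated = 334 − 293.2 = 40.8 mOsm/kg

40.8 mOsm/kg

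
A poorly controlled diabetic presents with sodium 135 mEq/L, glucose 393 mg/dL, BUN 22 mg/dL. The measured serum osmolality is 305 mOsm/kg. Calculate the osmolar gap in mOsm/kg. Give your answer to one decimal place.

5.3 mOsm/kg

Calculated osmolality = 2·Na + glucose/18 + BUN/2.8
= 2·135 + 393/18 + 22/2.8
= 270 + 21.83 + 7.86
= 299.69 mOsm/kg ≈ 299.7 mOsm/kg
Osmolar gap = measured − calculated = 305 − 299.7 = 5.3 mOsm/kg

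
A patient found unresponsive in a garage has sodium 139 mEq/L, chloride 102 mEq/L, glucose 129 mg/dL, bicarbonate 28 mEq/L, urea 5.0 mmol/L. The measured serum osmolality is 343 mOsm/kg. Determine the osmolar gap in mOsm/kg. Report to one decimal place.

Calculated osmolality = 2·Na + glucose/18 + urea
= 2·139 + 129/18 + 5
= 278 + 7.17 + 5
= 290.17 mOsm/kg ≈ 290.2 mOsm/kg
Osmolar gap = measured − calculated = 343 − 290.2 = 52.8 mOsm/kg

52.8 mOsm/kg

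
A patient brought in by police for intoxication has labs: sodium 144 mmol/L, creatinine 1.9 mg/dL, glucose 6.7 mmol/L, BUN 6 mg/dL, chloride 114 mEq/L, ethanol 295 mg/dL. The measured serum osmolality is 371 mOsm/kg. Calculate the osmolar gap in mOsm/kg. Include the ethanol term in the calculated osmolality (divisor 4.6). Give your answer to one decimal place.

10.0 mOsm/kg

Calculated osmolality = 2·Na + glucose + BUN/2.8 + ethanol/4.6
= 2·144 + 6.7 + 6/2.8 + 295/4.6
= 288 + 6.70 + 2.14 + 64.13
= 360.97 mOsm/kg ≈ 361.0 mOsm/kg
Osmolar gap = measured − calculated = 371 − 361.0 = 10.0 mOsm/kg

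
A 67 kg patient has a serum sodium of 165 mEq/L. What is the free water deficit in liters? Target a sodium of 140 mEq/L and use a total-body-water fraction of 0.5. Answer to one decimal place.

6.0 L

TBW = 0.5 · 67 = 33.5 L
Free water deficit = TBW · (Na/140 − 1)
= 33.5 · (165/140 − 1)
= 33.5 · 0.1786
= 5.98 L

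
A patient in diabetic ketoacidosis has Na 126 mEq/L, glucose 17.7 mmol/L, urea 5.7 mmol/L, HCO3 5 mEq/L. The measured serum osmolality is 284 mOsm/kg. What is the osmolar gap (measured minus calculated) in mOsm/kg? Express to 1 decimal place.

Calculated osmolality = 2·Na + glucose + urea
= 2·126 + 17.7 + 5.7
= 252 + 17.70 + 5.70
= 275.4 mOsm/kg ≈ 275.4 mOsm/kg
Osmolar gap = measured − calculated = 284 − 275.4 = 8.6 mOsm/kg

8.6 mOsm/kg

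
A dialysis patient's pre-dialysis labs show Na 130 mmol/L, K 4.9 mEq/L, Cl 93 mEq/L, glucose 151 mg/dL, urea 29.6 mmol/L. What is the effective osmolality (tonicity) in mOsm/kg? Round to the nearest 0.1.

268.4 mOsm/kg

Effective osmolality excludes urea (freely permeant across cell membranes):
2·Na + glucose/18
= 2·130 + 151/18
= 260 + 8.39
= 268.39 mOsm/kg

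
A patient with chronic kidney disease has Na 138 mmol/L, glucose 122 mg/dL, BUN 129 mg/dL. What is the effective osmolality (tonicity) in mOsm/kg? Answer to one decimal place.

282.8 mOsm/kg

Effective osmolality excludes urea (freely permeant across cell membranes):
2·Na + glucose/18
= 2·138 + 122/18
= 276 + 6.78
= 282.78 mOsm/kg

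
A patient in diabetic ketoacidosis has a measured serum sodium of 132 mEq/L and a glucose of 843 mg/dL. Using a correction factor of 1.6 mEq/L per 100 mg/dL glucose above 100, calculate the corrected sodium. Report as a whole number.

144 mEq/L

Corrected Na = measured Na + 1.6 · (glucose − 100)/100
= 132 + 1.6 · (843 − 100)/100
= 132 + 11.9
= 143.9 mEq/L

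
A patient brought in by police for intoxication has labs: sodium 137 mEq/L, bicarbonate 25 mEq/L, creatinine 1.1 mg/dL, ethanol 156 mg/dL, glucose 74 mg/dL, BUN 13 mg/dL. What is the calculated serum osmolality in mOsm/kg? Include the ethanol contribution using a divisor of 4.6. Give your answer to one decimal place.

316.7 mOsm/kg

Calculated osmolality = 2·Na + glucose/18 + BUN/2.8 + ethanol/4.6
= 2·137 + 74/18 + 13/2.8 + 156/4.6
= 274 + 4.11 + 4.64 + 33.91
= 316.66 mOsm/kg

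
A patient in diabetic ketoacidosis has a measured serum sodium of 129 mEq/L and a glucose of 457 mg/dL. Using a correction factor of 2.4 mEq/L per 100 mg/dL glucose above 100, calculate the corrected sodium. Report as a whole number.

138 mEq/L

Corrected Na = measured Na + 2.4 · (glucose − 100)/100
= 129 + 2.4 · (457 − 100)/100
= 129 + 8.6
= 137.6 mEq/L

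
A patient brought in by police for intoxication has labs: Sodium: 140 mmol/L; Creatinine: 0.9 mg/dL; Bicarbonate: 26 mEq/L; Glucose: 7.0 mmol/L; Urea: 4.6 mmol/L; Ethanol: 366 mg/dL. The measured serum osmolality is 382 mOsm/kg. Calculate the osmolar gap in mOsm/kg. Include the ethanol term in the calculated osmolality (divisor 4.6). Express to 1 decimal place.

Calculated osmolality = 2·Na + glucose + urea + ethanol/4.6
= 2·140 + 7 + 4.6 + 366/4.6
= 280 + 7 + 4.60 + 79.57
= 371.17 mOsm/kg ≈ 371.2 mOsm/kg
Osmolar gap = measured − calculated = 382 − 371.2 = 10.8 mOsm/kg

10.8 mOsm/kg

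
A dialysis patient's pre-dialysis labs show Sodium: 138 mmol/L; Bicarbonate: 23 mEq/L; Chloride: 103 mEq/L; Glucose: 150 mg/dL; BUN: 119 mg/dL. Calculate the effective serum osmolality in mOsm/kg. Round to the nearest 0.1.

Effective osmolality excludes urea (freely permeant across cell membranes):
2·Na + glucose/18
= 2·138 + 150/18
= 276 + 8.33
= 284.33 mOsm/kg

284.3 mOsm/kg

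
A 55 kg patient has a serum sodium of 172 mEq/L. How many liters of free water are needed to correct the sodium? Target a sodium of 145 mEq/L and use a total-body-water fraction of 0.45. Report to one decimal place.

TBW = 0.45 · 55 = 24.75 L
Free water deficit = TBW · (Na/145 − 1)
= 24.75 · (172/145 − 1)
= 24.75 · 0.1862
= 4.61 L

4.6 L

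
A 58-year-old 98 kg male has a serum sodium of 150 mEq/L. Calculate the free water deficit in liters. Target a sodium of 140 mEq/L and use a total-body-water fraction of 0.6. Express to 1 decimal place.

4.2 L

TBW = 0.6 · 98 = 58.8 L
Free water deficit = TBW · (Na/140 − 1)
= 58.8 · (150/140 − 1)
= 58.8 · 0.0714
= 4.2 L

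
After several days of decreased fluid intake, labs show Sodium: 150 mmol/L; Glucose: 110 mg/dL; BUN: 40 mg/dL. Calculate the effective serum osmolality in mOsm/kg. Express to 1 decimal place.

306.1 mOsm/kg

Effective osmolality excludes urea (freely permeant across cell membranes):
2·Na + glucose/18
= 2·150 + 110/18
= 300 + 6.11
= 306.11 mOsm/kg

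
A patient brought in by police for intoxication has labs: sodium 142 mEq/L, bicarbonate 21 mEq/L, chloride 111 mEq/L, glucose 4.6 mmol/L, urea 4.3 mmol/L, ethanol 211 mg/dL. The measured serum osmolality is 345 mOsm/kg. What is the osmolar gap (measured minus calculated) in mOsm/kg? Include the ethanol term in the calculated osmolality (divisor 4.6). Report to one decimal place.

6.2 mOsm/kg

Calculated osmolality = 2·Na + glucose + urea + ethanol/4.6
= 2·142 + 4.6 + 4.3 + 211/4.6
= 284 + 4.60 + 4.30 + 45.87
= 338.77 mOsm/kg ≈ 338.8 mOsm/kg
Osmolar gap = measured − calculated = 345 − 338.8 = 6.2 mOsm/kg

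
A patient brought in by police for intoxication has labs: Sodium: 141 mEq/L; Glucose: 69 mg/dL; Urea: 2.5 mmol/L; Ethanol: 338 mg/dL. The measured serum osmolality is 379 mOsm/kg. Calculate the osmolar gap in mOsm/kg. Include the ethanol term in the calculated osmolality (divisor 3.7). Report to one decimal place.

Calculated osmolality = 2·Na + glucose/18 + urea + ethanol/3.7
= 2·141 + 69/18 + 2.5 + 338/3.7
= 282 + 3.83 + 2.50 + 91.35
= 379.68 mOsm/kg ≈ 379.7 mOsm/kg
Osmolar gap = measured − calculated = 379 − 379.7 = -0.7 mOsm/kg

-0.7 mOsm/kg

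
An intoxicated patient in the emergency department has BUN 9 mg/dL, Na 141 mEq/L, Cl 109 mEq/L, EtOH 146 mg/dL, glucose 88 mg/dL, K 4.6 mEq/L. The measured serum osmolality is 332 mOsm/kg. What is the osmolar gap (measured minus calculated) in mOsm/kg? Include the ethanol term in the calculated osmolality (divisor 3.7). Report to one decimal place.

2.4 mOsm/kg

Calculated osmolality = 2·Na + glucose/18 + BUN/2.8 + ethanol/3.7
= 2·141 + 88/18 + 9/2.8 + 146/3.7
= 282 + 4.89 + 3.21 + 39.46
= 329.56 mOsm/kg ≈ 329.6 mOsm/kg
Osmolar gap = measured − calculated = 332 − 329.6 = 2.4 mOsm/kg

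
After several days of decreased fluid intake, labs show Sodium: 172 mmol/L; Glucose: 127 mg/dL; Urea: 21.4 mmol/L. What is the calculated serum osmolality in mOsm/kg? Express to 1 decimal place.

Calculated osmolality = 2·Na + glucose/18 + urea
= 2·172 + 127/18 + 21.4
= 344 + 7.06 + 21.40
= 372.46 mOsm/kg

372.5 mOsm/kg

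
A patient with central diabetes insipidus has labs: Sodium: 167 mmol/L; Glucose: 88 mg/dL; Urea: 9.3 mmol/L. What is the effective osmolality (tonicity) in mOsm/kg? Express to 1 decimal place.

Effective osmolality excludes urea (freely permeant across cell membranes):
2·Na + glucose/18
= 2·167 + 88/18
= 334 + 4.89
= 338.89 mOsm/kg

338.9 mOsm/kg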